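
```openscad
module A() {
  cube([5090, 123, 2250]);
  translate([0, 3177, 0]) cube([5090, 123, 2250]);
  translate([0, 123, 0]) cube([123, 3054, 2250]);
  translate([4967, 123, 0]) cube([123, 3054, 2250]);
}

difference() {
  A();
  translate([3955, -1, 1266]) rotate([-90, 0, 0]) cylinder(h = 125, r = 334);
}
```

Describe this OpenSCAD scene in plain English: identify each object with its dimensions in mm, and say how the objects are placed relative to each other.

A is the wall frame of a small rectangular building: four walls, each 2250 mm tall and 123 mm thick, enclosing a footprint 5090 mm (x) by 3300 mm (y) outside-to-outside, with no floor or roof. The front and back walls (the −y and +y sides) span the full width; the two side walls fit between them.

The house frame has a circular hole of radius 334 mm through its front wall, centred at (x = 3955, z = 1266).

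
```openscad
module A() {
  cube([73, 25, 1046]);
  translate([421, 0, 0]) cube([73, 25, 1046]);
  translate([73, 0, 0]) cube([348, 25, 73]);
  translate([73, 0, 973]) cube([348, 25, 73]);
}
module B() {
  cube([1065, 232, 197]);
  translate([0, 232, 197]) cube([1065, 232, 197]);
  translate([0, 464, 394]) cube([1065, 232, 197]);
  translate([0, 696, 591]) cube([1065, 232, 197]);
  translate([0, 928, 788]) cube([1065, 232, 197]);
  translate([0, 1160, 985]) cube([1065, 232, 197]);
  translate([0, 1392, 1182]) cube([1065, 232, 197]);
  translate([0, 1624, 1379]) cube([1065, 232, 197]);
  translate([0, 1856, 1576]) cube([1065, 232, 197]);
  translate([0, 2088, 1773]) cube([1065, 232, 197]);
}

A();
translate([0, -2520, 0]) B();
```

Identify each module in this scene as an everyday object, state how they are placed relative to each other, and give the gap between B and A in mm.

A is a picture frame. B is a staircase. The staircase is on the floor beside the picture frame on its −y side. The gap between the staircase and the picture frame is 200 mm.

The staircase's nearest face is 200 mm from the picture frame's −y face.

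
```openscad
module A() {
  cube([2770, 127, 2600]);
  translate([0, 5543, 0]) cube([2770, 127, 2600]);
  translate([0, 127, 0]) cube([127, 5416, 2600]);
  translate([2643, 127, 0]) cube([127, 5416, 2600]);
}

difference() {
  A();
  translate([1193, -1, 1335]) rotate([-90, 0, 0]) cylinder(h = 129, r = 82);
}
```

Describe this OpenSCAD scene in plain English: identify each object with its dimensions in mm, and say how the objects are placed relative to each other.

A is the wall frame of a small rectangular building: four walls, each 2600 mm tall and 127 mm thick, enclosing a footprint 2770 mm (x) by 5670 mm (y) outside-to-outside, with no floor or roof. The front and back walls (the −y and +y sides) span the full width; the two side walls fit between them.

The house frame has a circular hole of radius 82 mm through its front wall, centred at (x = 1193, z = 1335).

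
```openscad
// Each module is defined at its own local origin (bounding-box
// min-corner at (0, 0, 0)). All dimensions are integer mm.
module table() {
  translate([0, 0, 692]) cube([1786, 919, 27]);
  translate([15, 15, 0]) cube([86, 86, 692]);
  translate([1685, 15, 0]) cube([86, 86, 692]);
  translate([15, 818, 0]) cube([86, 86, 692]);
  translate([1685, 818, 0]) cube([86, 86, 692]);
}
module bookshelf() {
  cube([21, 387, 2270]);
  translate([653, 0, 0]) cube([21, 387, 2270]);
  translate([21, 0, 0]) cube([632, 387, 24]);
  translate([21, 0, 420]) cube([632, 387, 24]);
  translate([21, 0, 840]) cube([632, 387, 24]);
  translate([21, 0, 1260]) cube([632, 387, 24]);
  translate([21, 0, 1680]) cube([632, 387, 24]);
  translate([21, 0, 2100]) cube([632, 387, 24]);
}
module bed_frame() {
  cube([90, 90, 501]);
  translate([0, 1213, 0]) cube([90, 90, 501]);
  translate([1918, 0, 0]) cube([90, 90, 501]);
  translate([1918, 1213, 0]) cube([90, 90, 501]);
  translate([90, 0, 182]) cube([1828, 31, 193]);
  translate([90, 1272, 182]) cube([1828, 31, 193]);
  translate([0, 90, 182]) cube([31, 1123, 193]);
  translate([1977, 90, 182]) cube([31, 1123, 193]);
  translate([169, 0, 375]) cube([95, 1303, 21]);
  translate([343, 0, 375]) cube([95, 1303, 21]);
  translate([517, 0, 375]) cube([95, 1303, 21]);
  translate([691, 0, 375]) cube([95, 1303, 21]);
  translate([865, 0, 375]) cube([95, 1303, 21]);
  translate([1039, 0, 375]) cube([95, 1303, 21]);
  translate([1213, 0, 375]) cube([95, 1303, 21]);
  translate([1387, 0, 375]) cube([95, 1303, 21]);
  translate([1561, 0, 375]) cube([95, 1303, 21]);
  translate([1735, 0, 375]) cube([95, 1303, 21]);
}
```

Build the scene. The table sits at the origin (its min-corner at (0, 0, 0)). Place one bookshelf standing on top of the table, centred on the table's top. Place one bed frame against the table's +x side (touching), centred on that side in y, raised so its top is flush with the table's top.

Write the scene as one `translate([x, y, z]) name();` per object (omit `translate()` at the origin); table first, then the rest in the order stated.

table();
translate([556, 266, 719]) bookshelf();
translate([1786, -192, 218]) bed_frame();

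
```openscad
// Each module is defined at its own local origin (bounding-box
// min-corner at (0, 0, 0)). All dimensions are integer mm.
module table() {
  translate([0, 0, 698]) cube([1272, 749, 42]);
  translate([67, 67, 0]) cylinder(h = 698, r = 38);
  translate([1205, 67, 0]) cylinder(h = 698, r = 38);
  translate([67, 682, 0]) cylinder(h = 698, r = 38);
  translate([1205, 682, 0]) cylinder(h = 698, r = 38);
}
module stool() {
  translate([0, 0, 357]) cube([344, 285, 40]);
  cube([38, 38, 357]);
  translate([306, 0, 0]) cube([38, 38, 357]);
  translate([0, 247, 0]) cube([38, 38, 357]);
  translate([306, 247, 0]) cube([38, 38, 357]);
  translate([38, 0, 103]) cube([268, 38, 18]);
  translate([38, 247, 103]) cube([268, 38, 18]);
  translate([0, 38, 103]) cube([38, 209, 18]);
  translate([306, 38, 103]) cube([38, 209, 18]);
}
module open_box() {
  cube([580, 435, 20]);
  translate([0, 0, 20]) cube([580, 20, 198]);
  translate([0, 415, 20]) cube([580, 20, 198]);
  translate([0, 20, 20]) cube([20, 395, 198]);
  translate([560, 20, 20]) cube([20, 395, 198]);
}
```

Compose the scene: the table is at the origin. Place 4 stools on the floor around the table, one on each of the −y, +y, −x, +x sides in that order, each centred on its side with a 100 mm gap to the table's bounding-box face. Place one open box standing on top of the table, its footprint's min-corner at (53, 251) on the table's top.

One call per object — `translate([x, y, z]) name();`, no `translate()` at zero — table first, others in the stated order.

table();
translate([464, -385, 0]) stool();
translate([464, 849, 0]) stool();
translate([-444, 232, 0]) stool();
translate([1372, 232, 0]) stool();
translate([53, 251, 740]) open_box();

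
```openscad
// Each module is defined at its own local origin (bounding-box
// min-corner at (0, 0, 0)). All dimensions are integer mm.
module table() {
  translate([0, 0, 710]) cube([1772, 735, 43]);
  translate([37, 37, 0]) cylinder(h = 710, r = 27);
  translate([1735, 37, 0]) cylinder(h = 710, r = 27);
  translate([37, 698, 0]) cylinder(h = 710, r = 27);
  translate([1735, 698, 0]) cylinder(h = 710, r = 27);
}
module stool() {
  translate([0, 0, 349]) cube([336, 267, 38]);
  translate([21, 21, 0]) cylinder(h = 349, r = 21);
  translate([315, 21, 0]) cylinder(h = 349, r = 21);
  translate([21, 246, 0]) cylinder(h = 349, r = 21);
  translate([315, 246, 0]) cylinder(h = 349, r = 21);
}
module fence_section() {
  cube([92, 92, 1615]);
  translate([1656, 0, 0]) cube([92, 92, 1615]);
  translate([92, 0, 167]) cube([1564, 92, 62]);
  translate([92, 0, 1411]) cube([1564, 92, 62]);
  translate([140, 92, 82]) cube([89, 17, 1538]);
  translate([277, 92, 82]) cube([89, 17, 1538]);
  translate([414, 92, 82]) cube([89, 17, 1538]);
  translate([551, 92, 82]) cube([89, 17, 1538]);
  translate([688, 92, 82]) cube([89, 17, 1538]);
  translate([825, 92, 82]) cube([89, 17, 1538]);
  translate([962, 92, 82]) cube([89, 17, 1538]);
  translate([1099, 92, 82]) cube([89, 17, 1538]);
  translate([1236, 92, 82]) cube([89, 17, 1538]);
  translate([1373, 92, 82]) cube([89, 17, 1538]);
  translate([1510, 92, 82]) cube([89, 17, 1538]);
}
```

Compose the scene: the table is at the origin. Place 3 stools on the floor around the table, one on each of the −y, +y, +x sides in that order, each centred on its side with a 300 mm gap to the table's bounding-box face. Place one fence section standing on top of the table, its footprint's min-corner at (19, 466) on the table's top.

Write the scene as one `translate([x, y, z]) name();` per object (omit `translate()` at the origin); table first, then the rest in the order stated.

table();
translate([718, -567, 0]) stool();
translate([718, 1035, 0]) stool();
translate([2072, 234, 0]) stool();
translate([19, 466, 753]) fence_section();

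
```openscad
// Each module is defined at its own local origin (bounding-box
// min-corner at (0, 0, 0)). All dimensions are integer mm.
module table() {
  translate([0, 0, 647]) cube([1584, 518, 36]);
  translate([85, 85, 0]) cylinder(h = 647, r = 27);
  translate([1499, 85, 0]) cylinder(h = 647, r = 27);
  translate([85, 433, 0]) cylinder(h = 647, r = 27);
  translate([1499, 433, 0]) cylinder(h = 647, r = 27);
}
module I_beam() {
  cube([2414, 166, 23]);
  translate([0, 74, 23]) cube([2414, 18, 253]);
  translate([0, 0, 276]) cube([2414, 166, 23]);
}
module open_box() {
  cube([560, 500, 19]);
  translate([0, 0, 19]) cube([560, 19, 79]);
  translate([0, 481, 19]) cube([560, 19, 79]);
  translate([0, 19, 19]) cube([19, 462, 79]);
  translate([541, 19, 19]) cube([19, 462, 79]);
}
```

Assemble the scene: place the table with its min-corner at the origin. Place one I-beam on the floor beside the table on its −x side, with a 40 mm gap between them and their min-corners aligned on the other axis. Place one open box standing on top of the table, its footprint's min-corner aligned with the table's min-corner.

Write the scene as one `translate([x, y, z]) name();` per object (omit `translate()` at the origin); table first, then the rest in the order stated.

table();
translate([-2454, 0, 0]) I_beam();
translate([0, 0, 683]) open_box();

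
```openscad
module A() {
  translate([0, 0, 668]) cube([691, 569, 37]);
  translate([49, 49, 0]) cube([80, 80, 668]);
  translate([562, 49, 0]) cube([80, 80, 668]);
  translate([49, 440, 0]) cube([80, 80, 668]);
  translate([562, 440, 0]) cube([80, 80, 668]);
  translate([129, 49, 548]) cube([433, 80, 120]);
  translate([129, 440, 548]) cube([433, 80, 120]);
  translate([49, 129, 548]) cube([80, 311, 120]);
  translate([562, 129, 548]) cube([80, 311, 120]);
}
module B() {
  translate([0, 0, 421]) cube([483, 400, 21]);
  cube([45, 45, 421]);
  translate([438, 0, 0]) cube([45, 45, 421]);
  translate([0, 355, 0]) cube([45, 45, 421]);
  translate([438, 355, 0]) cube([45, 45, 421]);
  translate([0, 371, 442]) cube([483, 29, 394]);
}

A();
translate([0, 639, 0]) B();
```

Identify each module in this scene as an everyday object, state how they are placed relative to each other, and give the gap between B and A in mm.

The chair's nearest face is 70 mm from the table's +y face.

A is a table. B is a chair. The chair is on the floor beside the table on its +y side. The gap between the chair and the table is 70 mm.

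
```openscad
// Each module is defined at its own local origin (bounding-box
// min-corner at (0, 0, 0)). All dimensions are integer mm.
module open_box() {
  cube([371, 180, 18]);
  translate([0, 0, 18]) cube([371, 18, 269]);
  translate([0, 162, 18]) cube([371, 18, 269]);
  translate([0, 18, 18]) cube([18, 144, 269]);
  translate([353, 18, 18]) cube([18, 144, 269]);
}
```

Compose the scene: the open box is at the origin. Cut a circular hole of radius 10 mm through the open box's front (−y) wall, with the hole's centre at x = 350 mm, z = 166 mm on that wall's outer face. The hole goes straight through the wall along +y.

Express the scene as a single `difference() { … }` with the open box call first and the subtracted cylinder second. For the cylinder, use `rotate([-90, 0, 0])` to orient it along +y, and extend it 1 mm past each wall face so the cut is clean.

difference() {
  open_box();
  translate([350, -1, 166]) rotate([-90, 0, 0]) cylinder(h = 20, r = 10);
}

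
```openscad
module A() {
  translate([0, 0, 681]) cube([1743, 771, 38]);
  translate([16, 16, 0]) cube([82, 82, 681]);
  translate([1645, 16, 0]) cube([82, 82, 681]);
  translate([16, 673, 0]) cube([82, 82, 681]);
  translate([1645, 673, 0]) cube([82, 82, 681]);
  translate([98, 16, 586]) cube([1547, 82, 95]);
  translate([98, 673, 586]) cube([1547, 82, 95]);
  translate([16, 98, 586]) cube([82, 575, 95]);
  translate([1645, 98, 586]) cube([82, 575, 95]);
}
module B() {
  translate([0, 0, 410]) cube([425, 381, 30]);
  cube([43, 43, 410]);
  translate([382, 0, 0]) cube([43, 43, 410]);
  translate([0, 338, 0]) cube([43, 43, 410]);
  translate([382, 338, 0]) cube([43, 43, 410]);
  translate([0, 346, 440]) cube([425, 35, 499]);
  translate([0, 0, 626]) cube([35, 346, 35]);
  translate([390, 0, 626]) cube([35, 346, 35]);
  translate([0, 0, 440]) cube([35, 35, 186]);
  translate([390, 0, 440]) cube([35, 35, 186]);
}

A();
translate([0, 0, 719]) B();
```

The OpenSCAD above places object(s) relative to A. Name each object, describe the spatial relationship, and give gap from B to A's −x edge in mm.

A is a table. B is a chair. The chair is on top of the table. The gap from the chair to the table's −x edge is 0 mm.

The chair's min-x is at 0; the table's min-x is 0; gap = 0 mm.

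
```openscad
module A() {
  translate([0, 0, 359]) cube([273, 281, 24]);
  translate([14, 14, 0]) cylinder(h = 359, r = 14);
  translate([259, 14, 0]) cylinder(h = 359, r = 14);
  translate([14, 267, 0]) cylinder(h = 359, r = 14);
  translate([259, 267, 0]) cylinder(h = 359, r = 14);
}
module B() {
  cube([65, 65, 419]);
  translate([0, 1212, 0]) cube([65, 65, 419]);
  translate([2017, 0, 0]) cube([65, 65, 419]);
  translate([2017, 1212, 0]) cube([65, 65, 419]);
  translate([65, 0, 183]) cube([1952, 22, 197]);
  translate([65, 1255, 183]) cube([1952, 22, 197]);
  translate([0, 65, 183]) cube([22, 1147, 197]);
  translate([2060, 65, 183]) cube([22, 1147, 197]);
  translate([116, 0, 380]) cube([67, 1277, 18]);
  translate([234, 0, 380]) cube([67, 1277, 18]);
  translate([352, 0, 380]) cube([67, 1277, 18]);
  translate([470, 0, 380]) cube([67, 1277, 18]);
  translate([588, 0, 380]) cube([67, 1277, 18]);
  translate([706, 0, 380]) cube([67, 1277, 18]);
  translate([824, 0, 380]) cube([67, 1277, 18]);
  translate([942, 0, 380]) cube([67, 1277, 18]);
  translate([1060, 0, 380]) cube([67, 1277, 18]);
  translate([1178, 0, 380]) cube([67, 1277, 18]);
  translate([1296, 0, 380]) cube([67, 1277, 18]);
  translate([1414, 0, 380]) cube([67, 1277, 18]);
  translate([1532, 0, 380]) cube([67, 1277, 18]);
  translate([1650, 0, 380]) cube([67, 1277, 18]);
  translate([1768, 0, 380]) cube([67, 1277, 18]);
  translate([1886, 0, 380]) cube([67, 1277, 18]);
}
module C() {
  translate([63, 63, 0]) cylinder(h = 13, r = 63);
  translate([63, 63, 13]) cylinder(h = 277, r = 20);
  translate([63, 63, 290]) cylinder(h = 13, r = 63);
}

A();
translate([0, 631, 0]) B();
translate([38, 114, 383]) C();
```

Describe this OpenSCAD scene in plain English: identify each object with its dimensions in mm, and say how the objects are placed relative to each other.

A is a four-legged stool. The seat is a 273×281×24 mm slab whose top surface is at z = 383 mm; four round legs, each 28 mm in diameter, run from the floor (z = 0) to the underside of the seat, each leg's axis is inset half a diameter from the nearest pair of seat edges (so the leg's bounding box is flush with the corner).

B is a bed frame 2082 mm long (x) by 1277 mm wide (y). Four 65×65 mm corner posts, 419 mm tall, at the corners of the footprint. Four rails of 22 mm thickness and 197 mm height run between adjacent posts with their undersides at z = 183 mm, their outer faces flush with the outside of the frame (the two x-running rails run between the posts' inner faces; the two y-running rails run between the posts' inner faces). 16 slats, each 67 mm wide (x) and 18 mm thick, lie across the top of the two x-running rails, running the full 1277 mm width of the frame in y; the slats are evenly spaced along x between the inner faces of the end posts with equal gaps (rounded down to the nearest mm) at the −x end and between each pair — any rounding remainder accumulates at the +x end.

C is a spool: two coaxial disc flanges of radius 63 mm and thickness 13 mm, joined by a core cylinder of radius 20 mm and height 277 mm. The lower flange rests on z = 0 and the three cylinders share a vertical axis.

The bed frame is on the floor beside the stool on its +y side. The spool is on top of the stool.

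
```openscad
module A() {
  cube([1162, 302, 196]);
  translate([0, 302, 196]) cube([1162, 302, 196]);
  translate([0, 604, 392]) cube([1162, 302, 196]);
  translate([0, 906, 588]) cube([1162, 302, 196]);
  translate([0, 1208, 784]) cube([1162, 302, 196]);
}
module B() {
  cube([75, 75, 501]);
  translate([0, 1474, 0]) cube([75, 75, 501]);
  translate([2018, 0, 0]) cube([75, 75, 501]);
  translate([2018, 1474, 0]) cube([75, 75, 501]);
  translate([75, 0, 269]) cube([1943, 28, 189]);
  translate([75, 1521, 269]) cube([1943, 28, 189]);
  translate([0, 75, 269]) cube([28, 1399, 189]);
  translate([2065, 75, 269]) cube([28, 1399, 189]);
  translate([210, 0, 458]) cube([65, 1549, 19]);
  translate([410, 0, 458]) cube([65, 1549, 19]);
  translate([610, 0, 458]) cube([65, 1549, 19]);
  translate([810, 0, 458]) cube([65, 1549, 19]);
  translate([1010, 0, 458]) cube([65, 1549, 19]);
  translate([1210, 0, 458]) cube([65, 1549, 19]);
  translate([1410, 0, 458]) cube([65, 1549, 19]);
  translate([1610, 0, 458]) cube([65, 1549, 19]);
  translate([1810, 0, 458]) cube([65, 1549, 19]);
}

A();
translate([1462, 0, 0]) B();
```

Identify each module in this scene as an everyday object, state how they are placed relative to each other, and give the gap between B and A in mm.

The bed frame's nearest face is 300 mm from the staircase's +x face.

A is a staircase. B is a bed frame. The bed frame is on the floor beside the staircase on its +x side. The gap between the bed frame and the staircase is 300 mm.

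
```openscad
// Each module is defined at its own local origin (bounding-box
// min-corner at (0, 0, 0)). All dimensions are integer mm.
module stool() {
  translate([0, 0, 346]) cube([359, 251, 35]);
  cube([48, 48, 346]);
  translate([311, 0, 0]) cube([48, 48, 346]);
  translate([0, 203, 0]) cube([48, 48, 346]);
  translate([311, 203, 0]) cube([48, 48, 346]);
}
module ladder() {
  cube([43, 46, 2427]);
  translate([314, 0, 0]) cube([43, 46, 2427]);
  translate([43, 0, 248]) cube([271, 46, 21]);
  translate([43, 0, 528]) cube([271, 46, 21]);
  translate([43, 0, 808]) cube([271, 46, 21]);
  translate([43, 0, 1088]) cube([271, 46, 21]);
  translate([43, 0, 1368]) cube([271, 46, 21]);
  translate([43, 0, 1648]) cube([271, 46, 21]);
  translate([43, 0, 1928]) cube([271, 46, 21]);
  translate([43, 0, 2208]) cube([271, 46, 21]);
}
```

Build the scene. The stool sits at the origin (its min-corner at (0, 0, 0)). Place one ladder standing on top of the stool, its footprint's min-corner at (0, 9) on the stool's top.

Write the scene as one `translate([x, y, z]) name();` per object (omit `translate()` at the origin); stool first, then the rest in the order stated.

stool();
translate([0, 9, 381]) ladder();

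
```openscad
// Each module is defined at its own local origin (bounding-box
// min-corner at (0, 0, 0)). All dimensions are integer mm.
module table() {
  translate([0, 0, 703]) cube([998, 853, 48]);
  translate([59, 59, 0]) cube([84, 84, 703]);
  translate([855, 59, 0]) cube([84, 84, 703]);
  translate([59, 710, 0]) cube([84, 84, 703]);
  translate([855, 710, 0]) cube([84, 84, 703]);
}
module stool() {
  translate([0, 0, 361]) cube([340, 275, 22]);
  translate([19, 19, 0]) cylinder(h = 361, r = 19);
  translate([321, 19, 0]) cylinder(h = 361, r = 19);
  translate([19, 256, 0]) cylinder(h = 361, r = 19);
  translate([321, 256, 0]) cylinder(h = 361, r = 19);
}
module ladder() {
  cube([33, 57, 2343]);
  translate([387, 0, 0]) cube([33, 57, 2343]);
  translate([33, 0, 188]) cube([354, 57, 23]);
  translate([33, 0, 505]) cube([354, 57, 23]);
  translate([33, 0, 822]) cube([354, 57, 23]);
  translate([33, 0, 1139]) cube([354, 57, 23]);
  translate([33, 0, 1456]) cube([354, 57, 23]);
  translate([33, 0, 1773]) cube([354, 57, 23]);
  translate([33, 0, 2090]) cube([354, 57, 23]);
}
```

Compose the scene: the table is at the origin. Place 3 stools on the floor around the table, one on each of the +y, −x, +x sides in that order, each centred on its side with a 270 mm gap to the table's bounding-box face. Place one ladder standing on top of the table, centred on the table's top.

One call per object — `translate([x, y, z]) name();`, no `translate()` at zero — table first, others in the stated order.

table();
translate([329, 1123, 0]) stool();
translate([-610, 289, 0]) stool();
translate([1268, 289, 0]) stool();
translate([289, 398, 751]) ladder();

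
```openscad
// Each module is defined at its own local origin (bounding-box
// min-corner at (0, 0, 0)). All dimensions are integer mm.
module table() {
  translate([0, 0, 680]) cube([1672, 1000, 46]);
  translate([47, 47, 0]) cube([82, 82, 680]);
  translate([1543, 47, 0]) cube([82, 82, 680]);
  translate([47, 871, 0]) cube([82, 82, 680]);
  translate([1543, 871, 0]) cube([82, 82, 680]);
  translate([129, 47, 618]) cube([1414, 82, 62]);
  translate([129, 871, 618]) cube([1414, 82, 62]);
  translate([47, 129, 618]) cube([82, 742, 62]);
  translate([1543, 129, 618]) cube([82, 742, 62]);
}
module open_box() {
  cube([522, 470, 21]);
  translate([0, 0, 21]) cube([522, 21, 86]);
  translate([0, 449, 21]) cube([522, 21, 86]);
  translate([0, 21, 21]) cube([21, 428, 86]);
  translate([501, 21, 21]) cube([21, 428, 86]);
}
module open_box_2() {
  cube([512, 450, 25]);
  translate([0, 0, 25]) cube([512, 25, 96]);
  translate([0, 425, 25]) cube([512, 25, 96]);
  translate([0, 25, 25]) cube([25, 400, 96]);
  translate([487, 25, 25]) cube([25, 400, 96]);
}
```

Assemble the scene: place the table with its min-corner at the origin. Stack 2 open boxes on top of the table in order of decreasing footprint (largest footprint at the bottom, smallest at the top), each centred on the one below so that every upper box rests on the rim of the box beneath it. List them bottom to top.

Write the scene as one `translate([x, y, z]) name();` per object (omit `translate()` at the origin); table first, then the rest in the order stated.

table();
translate([575, 265, 726]) open_box();
translate([580, 275, 833]) open_box_2();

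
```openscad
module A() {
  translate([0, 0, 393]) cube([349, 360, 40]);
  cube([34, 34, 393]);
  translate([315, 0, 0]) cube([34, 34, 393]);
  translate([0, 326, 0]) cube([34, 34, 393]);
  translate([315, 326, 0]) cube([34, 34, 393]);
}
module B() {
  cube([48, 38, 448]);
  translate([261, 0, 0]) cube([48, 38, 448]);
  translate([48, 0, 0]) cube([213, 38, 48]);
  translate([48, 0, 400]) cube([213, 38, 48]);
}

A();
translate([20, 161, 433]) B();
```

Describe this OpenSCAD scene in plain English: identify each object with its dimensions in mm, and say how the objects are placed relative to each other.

A is a four-legged stool. The seat is 349×360 mm, 40 mm thick, top at z = 433 mm. It stands on four square legs, each 34×34 mm in cross-section, from z = 0 to the seat underside, each flush with a corner of the seat.

B is a picture frame with a 213×352 mm rectangular opening (x by z) and a uniform 48 mm border on every side. Frame depth is 38 mm along y. It is built from two vertical stiles running the full outside height and two horizontal rails spanning the gap between the stiles.

The picture frame is on top of the stool, centred.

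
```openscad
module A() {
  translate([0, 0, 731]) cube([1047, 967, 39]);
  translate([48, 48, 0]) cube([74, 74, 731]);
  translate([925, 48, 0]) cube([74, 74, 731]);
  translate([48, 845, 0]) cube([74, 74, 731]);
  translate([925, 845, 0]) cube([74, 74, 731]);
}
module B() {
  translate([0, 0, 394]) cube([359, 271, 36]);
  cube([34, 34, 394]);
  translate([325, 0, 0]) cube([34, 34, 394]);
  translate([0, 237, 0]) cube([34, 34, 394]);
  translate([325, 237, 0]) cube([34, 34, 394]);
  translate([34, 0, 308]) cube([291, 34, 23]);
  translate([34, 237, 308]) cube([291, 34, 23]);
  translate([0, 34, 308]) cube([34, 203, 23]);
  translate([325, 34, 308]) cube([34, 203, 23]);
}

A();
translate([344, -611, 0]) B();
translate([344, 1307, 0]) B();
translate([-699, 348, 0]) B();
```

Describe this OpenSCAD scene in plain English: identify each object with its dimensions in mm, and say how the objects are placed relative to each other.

A is a table with a 1047×967 mm rectangular top, 39 mm thick, top surface at z = 770 mm, supported by four 74×74 mm square legs, each inset 48 mm from the nearest pair of top edges, running from the floor.

B is a simple wooden stool: a rectangular seat 359 mm (x) by 271 mm (y), 36 mm thick, top face at z = 430 mm, on four square legs, each 34×34 mm in cross-section. The legs rest on z = 0, each flush with a corner of the seat. Four stretchers, 34 mm wide and 23 mm tall, connect adjacent legs with their undersides at z = 308 mm, each running between the inner faces of the legs it joins and aligned with the legs' outer faces on the other axis.

Three stools sit around the table at the −y, +y, −x sides.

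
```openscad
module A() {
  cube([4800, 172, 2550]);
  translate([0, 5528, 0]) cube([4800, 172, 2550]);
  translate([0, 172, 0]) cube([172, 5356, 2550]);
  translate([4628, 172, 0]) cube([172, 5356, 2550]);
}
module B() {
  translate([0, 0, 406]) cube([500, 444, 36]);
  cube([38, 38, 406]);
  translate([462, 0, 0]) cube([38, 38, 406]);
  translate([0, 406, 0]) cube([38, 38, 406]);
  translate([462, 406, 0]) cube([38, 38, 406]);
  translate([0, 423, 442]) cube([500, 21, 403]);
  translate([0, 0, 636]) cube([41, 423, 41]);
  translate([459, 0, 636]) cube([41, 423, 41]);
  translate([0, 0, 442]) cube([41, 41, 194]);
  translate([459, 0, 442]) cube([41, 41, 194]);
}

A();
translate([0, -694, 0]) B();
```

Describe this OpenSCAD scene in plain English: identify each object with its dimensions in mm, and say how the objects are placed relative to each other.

A is the wall frame of a small rectangular building: four walls, each 2550 mm tall and 172 mm thick, enclosing a footprint 4800 mm (x) by 5700 mm (y) outside-to-outside, with no floor or roof. The front and back walls (the −y and +y sides) span the full width; the two side walls fit between them.

B is a chair. The seat is a 500×444×36 mm slab with its top at z = 442 mm, on four 38×38 mm corner legs (flush with the seat edges, standing on z = 0). A flat backrest 21 mm thick, 403 mm tall, spans the full seat width and rises from the seat top along its +y edge, rear face flush with the rear of the seat. Two armrests of 41×41 mm section run along each side from the seat's front edge to the front of the backrest, top faces 235 mm above the seat top and outer faces flush with the seat's x-edges; a 41×41 mm post under the front of each armrest stands on the seat at the front corner.

The chair is on the floor beside the house frame on its −y side.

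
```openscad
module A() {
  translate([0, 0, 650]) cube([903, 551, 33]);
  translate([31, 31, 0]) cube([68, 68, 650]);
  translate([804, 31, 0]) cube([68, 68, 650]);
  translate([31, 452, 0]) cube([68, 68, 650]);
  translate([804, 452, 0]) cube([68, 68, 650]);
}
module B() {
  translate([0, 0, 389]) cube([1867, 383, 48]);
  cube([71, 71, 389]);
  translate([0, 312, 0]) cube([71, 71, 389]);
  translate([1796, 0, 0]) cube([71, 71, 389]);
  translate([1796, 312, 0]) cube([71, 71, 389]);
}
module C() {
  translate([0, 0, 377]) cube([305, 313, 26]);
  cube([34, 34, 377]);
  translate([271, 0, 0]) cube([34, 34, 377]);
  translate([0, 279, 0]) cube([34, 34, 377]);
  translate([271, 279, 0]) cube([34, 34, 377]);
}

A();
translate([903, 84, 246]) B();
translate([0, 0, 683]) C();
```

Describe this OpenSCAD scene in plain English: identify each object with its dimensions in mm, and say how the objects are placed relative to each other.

A is a table: top 903 mm (x) × 551 mm (y), 33 mm thick, upper face at z = 683 mm, on four 68×68 mm square legs, each inset 31 mm from the nearest pair of top edges, running from z = 0 to the bottom of the top.

B is a long wooden bench with a 1867 mm (x) × 383 mm (y) seat, 48 mm thick, its top surface 437 mm above the floor. Four 71 mm square legs at the seat corners, flush with the edges, run from z = 0 to the seat underside.

C is a simple wooden stool: a rectangular seat 305 mm (x) by 313 mm (y), 26 mm thick, top face at z = 403 mm, on four square legs, each 34×34 mm in cross-section. The legs rest on z = 0, each flush with a corner of the seat.

The bench is beside the table with their tops flush at z = 683. The stool is on top of the table.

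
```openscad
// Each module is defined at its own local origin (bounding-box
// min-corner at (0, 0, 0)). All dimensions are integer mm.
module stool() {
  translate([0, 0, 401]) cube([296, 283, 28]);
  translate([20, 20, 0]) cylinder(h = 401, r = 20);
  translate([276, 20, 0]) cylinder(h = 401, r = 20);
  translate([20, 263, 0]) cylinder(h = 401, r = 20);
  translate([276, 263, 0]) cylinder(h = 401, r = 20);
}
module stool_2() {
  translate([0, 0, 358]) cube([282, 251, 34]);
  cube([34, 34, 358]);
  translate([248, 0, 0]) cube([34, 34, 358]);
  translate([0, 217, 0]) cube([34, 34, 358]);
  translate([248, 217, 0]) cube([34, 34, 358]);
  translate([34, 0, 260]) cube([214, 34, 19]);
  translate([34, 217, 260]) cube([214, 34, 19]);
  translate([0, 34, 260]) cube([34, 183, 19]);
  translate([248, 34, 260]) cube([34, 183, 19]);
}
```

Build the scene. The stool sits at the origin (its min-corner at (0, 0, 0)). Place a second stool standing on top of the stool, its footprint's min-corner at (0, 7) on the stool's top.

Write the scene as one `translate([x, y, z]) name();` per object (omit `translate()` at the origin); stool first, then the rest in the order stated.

stool();
translate([0, 7, 429]) stool_2();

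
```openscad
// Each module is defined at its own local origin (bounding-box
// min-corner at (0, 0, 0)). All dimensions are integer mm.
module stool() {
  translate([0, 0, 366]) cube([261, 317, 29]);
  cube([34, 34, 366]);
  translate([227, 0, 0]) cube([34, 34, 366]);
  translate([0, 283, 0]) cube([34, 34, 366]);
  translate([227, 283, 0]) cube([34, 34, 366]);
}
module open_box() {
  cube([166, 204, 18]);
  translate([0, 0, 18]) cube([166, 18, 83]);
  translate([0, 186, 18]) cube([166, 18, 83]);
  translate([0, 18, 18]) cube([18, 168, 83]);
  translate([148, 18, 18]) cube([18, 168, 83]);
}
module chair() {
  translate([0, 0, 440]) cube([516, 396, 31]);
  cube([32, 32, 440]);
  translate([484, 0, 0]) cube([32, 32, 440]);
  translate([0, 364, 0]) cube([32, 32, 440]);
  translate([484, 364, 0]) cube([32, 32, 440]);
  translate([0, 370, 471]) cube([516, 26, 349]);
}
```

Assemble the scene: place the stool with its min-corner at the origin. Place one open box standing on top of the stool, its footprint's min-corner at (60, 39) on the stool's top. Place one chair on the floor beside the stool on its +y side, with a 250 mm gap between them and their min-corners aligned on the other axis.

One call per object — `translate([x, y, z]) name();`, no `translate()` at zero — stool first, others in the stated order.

stool();
translate([60, 39, 395]) open_box();
translate([0, 567, 0]) chair();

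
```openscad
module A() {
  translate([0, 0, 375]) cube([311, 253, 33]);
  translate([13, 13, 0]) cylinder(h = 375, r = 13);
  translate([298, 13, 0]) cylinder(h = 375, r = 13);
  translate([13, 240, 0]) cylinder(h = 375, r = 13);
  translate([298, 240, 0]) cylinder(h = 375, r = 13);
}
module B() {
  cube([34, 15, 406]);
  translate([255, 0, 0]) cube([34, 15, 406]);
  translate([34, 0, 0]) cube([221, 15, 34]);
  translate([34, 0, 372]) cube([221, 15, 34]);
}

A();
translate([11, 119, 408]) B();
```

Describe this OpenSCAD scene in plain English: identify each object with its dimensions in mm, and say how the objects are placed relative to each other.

A is a four-legged stool. The seat is a 311×253×33 mm slab whose top surface is at z = 408 mm; four round legs, each 26 mm in diameter, run from the floor (z = 0) to the underside of the seat, each leg's axis is inset half a diameter from the nearest pair of seat edges (so the leg's bounding box is flush with the corner).

B is a picture frame with a 221×338 mm rectangular opening (x by z) and a uniform 34 mm border on every side. Frame depth is 15 mm along y. It is built from two vertical stiles running the full outside height and two horizontal rails spanning the gap between the stiles.

The picture frame is on top of the stool, centred.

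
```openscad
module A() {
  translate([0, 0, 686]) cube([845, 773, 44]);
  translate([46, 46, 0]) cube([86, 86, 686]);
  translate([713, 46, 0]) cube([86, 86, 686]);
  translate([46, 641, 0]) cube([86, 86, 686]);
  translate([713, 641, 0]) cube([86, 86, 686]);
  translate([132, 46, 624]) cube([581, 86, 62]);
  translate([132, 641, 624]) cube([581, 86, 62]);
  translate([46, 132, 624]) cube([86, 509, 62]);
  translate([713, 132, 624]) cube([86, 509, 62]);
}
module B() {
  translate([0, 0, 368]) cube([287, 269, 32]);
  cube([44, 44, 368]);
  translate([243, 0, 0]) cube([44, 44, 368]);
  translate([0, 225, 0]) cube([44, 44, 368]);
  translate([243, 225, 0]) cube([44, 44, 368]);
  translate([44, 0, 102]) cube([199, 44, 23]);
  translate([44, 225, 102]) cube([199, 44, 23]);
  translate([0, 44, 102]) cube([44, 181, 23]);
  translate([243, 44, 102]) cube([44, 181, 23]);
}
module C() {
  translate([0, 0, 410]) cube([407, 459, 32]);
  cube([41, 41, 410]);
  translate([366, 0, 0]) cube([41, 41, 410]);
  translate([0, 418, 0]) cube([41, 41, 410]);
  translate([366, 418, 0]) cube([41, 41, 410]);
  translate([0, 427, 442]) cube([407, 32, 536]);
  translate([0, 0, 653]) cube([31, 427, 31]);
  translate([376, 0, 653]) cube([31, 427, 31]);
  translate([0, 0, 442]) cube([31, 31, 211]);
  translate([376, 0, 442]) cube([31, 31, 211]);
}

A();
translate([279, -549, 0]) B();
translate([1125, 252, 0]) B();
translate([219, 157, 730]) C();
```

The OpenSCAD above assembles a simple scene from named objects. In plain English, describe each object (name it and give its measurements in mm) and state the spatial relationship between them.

A is a rectangular dining table. The top is 845×773×44 mm with its upper surface at z = 730 mm. It stands on four 86×86 mm square legs, each inset 46 mm from the nearest pair of top edges, running from the floor to the underside of the top. Four apron rails, 86 mm thick and 62 mm tall, run between adjacent legs with their top edges flush with the underside of the top and their outer faces flush with the legs' outer faces.

B is a four-legged stool. The seat is 287×269 mm, 32 mm thick, top at z = 400 mm. It stands on four square legs, each 44×44 mm in cross-section, from z = 0 to the seat underside, each flush with a corner of the seat. Four stretchers, 44 mm wide and 23 mm tall, connect adjacent legs with their undersides at z = 102 mm, each running between the inner faces of the legs it joins and aligned with the legs' outer faces on the other axis.

C is a chair: 407×459 mm seat, 32 mm thick, top at z = 442 mm, on four 41 mm square corner legs flush with the seat edges. A 32 mm thick backrest slab spans the full seat width, extending 536 mm above the seat top, its back face flush with the seat's +y edge. Two armrests of 31×31 mm section run along each side from the seat's front edge to the front of the backrest, top faces 242 mm above the seat top and outer faces flush with the seat's x-edges; a 31×31 mm post under the front of each armrest stands on the seat at the front corner.

Two stools sit around the table at the −y, +x sides. The chair is on top of the table, centred.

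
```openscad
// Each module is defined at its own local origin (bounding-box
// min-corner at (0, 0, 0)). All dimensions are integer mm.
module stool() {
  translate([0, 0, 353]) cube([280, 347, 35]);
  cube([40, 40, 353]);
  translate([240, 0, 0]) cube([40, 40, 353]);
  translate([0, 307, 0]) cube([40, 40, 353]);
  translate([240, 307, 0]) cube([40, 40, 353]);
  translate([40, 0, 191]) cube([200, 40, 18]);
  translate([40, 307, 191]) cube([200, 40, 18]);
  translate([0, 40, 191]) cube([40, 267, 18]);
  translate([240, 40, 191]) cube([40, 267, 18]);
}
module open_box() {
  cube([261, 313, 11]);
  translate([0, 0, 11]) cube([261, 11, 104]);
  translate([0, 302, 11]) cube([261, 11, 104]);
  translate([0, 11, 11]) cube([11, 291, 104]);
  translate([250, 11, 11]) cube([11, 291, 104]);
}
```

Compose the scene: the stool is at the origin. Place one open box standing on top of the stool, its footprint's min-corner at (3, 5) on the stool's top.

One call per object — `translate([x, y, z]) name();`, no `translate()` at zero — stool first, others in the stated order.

stool();
translate([3, 5, 388]) open_box();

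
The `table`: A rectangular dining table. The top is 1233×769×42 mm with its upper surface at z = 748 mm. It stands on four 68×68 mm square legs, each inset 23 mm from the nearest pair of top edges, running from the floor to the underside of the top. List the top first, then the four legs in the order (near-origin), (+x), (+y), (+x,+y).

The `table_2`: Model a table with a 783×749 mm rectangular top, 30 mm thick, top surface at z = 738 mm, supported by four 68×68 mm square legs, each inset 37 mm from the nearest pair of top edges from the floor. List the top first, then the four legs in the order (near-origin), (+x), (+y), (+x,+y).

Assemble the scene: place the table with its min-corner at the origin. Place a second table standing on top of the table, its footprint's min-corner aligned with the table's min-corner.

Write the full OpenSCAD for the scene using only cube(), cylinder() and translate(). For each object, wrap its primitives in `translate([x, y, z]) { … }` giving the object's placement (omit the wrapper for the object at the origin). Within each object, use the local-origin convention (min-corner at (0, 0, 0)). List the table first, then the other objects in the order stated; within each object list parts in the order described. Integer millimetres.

translate([0, 0, 706]) cube([1233, 769, 42]);
translate([23, 23, 0]) cube([68, 68, 706]);
translate([1142, 23, 0]) cube([68, 68, 706]);
translate([23, 678, 0]) cube([68, 68, 706]);
translate([1142, 678, 0]) cube([68, 68, 706]);
translate([0, 0, 748]) {
  translate([0, 0, 708]) cube([783, 749, 30]);
  translate([37, 37, 0]) cube([68, 68, 708]);
  translate([678, 37, 0]) cube([68, 68, 708]);
  translate([37, 644, 0]) cube([68, 68, 708]);
  translate([678, 644, 0]) cube([68, 68, 708]);
}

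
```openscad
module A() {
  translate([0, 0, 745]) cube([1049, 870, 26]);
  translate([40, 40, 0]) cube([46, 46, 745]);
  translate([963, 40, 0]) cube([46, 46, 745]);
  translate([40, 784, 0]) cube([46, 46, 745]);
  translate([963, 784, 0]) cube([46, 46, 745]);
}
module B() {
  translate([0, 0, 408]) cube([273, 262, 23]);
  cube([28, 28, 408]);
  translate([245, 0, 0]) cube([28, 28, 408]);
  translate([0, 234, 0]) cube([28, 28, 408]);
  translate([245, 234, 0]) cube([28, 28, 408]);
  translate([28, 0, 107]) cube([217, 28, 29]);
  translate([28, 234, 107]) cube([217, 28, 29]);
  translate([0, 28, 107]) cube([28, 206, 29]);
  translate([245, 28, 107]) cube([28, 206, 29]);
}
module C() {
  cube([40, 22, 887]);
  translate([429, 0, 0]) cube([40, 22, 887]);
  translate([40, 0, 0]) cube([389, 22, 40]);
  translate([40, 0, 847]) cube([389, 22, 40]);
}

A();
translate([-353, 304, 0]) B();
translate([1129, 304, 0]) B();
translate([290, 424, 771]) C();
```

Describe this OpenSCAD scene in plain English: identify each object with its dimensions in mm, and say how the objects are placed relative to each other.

A is a table: top 1049 mm (x) × 870 mm (y), 26 mm thick, upper face at z = 771 mm, on four 46×46 mm square legs, each inset 40 mm from the nearest pair of top edges, running from z = 0 to the bottom of the top.

B is a four-legged stool. The seat is 273×262 mm, 23 mm thick, top at z = 431 mm. It stands on four square legs, each 28×28 mm in cross-section, from z = 0 to the seat underside, each flush with a corner of the seat. Four stretchers, 28 mm wide and 29 mm tall, connect adjacent legs with their undersides at z = 107 mm, each running between the inner faces of the legs it joins and aligned with the legs' outer faces on the other axis.

C is a picture frame with a 389×807 mm rectangular opening (x by z) and a uniform 40 mm border on every side. Frame depth is 22 mm along y. It is built from two vertical stiles running the full outside height and two horizontal rails spanning the gap between the stiles.

Two stools sit around the table at the −x, +x sides. The picture frame is on top of the table, centred.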